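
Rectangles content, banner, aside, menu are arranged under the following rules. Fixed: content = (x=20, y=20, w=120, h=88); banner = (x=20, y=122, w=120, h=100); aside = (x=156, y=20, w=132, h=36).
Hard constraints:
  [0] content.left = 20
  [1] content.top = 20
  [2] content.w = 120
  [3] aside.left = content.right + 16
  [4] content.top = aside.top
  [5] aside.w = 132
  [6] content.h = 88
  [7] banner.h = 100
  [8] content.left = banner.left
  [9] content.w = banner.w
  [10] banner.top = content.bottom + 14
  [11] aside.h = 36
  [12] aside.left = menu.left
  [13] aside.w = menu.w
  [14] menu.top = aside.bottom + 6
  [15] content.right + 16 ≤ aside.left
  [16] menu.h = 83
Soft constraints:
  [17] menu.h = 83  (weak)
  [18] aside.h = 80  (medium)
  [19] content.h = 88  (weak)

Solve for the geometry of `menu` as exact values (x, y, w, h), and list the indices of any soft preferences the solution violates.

menu = (x=156, y=62, w=132, h=83)
violated soft preferences: 18

1. menu.x = 156  [aside.left = menu.left]
2. menu.w = 132  [aside.w = menu.w]
3. menu.y = 62  [menu.top = aside.bottom + 6]
4. menu.h = 83  [menu.h = 83]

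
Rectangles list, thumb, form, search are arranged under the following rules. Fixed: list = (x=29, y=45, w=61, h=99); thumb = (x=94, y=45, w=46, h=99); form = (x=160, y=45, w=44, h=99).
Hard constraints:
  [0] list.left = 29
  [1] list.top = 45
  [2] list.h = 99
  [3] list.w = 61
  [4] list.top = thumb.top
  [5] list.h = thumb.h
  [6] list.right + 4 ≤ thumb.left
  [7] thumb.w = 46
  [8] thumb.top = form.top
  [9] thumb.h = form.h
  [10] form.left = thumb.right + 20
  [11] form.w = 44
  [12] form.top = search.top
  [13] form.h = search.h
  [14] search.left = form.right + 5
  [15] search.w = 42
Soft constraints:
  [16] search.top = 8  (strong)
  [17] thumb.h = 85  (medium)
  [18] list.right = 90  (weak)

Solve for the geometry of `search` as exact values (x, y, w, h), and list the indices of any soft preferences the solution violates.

search = (x=209, y=45, w=42, h=99)
violated soft preferences: 16, 17

1. search.y = 45  [form.top = search.top]
2. search.h = 99  [form.h = search.h]
3. search.x = 209  [search.left = form.right + 5]
4. search.w = 42  [search.w = 42]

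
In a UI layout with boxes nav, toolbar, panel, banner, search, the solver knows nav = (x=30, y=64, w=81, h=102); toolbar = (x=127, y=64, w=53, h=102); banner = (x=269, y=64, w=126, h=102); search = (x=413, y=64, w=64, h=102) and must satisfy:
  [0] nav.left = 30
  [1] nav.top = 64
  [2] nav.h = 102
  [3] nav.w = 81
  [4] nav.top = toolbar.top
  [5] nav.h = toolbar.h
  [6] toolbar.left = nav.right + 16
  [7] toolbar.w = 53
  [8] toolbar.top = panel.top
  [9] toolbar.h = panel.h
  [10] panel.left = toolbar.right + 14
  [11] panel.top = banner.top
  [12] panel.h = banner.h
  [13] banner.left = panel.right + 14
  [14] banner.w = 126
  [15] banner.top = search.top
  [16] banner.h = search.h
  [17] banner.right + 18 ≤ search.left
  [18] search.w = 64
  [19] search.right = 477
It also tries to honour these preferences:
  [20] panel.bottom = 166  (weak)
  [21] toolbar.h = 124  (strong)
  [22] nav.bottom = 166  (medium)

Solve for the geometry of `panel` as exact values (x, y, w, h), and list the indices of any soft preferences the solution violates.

1. panel.y = 64  [toolbar.top = panel.top]
2. panel.h = 102  [toolbar.h = panel.h]
3. panel.x = 194  [panel.left = toolbar.right + 14]
4. panel.w = 61  [banner.left = panel.right + 14]

panel = (x=194, y=64, w=61, h=102)
violated soft preferences: 21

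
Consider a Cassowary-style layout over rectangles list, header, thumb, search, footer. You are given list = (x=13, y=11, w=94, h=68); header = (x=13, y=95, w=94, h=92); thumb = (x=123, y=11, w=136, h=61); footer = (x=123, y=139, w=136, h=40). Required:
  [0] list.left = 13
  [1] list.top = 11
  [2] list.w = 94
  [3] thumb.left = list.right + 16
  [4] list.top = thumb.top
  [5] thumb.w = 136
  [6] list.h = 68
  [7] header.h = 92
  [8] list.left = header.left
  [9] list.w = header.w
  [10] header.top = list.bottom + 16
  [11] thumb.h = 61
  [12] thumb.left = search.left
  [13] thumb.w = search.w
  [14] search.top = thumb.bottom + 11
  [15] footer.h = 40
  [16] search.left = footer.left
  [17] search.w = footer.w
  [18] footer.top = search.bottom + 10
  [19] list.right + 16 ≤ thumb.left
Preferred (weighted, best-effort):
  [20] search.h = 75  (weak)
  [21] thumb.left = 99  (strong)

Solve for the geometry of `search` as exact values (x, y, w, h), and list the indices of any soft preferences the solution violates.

1. search.x = 123  [thumb.left = search.left]
2. search.w = 136  [thumb.w = search.w]
3. search.y = 83  [search.top = thumb.bottom + 11]
4. search.h = 46  [footer.top = search.bottom + 10]

search = (x=123, y=83, w=136, h=46)
violated soft preferences: 20, 21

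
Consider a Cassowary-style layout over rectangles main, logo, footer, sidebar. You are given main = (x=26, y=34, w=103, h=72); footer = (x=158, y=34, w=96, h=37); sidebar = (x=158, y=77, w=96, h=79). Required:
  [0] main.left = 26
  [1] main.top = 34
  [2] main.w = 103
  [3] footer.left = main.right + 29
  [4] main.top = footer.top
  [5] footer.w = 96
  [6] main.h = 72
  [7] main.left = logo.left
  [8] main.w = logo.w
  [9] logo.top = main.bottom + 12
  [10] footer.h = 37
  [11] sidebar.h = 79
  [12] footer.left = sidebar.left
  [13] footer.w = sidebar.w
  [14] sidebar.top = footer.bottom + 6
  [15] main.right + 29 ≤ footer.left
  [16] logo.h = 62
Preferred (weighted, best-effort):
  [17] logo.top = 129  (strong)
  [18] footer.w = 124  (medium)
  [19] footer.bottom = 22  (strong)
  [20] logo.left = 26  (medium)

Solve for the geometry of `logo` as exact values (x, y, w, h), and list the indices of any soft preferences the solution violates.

logo = (x=26, y=118, w=103, h=62)
violated soft preferences: 17, 18, 19

1. logo.x = 26  [main.left = logo.left]
2. logo.w = 103  [main.w = logo.w]
3. logo.y = 118  [logo.top = main.bottom + 12]
4. logo.h = 62  [logo.h = 62]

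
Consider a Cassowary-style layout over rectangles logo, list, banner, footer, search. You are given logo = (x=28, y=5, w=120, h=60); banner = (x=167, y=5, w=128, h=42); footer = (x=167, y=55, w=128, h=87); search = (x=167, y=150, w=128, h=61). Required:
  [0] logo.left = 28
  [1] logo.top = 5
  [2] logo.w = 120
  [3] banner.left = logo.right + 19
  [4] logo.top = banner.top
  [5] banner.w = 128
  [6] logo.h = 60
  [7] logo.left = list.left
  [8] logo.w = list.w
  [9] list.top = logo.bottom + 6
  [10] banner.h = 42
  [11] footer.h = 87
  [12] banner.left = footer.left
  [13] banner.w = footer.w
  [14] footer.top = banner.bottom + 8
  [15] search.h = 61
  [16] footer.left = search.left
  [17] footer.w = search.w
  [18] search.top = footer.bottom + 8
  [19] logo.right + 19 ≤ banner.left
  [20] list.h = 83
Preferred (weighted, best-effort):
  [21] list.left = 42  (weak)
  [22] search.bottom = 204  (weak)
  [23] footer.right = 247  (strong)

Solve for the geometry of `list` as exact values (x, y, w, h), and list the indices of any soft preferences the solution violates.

list = (x=28, y=71, w=120, h=83)
violated soft preferences: 21, 22, 23

1. list.x = 28  [logo.left = list.left]
2. list.w = 120  [logo.w = list.w]
3. list.y = 71  [list.top = logo.bottom + 6]
4. list.h = 83  [list.h = 83]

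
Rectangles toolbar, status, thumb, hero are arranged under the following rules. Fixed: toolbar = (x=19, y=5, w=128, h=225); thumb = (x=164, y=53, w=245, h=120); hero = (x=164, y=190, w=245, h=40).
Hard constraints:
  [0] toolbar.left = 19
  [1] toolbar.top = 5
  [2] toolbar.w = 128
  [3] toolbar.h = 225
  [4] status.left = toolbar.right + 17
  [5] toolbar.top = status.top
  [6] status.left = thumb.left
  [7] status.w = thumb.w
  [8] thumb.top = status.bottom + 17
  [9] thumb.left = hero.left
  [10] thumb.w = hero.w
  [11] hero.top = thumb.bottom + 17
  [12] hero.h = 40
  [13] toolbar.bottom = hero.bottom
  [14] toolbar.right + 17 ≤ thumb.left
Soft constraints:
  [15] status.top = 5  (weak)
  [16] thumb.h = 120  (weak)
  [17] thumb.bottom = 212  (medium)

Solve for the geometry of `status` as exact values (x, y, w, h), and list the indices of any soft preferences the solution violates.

status = (x=164, y=5, w=245, h=31)
violated soft preferences: 17

1. status.x = 164  [status.left = toolbar.right + 17]
2. status.y = 5  [toolbar.top = status.top]
3. status.w = 245  [status.w = thumb.w]
4. status.h = 31  [thumb.top = status.bottom + 17]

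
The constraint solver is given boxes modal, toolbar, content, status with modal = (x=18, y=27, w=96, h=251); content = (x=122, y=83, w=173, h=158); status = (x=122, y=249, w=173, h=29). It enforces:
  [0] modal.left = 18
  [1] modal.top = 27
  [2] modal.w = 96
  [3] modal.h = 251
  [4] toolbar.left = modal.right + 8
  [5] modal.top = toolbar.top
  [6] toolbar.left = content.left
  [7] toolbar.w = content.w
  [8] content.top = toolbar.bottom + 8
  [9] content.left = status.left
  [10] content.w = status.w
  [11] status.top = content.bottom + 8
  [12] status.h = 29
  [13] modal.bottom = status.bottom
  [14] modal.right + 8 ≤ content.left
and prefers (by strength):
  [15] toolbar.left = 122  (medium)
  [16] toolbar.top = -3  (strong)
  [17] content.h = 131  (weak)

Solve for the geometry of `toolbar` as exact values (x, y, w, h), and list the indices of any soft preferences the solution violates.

toolbar = (x=122, y=27, w=173, h=48)
violated soft preferences: 16, 17

1. toolbar.x = 122  [toolbar.left = modal.right + 8]
2. toolbar.y = 27  [modal.top = toolbar.top]
3. toolbar.w = 173  [toolbar.w = content.w]
4. toolbar.h = 48  [content.top = toolbar.bottom + 8]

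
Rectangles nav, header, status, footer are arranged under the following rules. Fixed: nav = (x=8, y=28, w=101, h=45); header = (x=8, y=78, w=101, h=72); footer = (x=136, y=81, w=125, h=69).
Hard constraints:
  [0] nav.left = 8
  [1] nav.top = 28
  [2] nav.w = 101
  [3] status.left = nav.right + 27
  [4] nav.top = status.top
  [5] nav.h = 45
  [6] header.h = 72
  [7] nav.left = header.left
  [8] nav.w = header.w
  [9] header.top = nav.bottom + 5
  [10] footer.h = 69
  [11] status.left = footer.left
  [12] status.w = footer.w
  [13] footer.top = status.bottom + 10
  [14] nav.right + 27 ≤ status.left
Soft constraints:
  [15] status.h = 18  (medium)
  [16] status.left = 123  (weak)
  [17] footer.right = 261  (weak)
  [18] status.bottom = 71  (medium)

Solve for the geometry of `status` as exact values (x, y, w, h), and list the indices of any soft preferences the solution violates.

1. status.x = 136  [status.left = nav.right + 27]
2. status.y = 28  [nav.top = status.top]
3. status.w = 125  [status.w = footer.w]
4. status.h = 43  [footer.top = status.bottom + 10]

status = (x=136, y=28, w=125, h=43)
violated soft preferences: 15, 16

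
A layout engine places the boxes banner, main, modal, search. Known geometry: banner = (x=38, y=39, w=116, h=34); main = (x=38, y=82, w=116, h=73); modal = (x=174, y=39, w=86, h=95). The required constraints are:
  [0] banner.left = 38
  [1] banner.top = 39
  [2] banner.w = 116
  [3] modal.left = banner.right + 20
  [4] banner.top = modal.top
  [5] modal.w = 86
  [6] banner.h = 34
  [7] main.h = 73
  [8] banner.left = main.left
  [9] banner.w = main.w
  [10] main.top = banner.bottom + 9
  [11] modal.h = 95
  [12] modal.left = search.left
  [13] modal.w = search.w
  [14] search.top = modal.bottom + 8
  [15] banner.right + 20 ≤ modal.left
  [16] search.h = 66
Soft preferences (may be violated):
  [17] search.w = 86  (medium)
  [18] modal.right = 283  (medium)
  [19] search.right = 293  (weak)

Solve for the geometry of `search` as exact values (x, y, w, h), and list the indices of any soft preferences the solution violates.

search = (x=174, y=142, w=86, h=66)
violated soft preferences: 18, 19

1. search.x = 174  [modal.left = search.left]
2. search.w = 86  [modal.w = search.w]
3. search.y = 142  [search.top = modal.bottom + 8]
4. search.h = 66  [search.h = 66]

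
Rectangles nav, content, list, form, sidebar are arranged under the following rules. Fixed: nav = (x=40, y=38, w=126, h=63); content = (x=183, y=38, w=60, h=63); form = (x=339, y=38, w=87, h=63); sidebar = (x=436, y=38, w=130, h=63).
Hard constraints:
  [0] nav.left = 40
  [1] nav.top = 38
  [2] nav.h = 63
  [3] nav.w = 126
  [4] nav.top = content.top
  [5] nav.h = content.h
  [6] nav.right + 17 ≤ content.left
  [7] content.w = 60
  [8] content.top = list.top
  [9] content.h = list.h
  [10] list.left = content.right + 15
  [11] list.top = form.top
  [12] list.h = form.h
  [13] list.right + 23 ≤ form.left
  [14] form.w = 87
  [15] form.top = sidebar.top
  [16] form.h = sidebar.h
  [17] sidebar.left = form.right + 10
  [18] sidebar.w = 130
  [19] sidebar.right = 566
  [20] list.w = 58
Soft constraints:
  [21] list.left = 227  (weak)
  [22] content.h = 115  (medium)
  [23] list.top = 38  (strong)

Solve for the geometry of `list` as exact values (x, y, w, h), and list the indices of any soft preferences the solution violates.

1. list.y = 38  [content.top = list.top]
2. list.h = 63  [content.h = list.h]
3. list.x = 258  [list.left = content.right + 15]
4. list.w = 58  [list.w = 58]

list = (x=258, y=38, w=58, h=63)
violated soft preferences: 21, 22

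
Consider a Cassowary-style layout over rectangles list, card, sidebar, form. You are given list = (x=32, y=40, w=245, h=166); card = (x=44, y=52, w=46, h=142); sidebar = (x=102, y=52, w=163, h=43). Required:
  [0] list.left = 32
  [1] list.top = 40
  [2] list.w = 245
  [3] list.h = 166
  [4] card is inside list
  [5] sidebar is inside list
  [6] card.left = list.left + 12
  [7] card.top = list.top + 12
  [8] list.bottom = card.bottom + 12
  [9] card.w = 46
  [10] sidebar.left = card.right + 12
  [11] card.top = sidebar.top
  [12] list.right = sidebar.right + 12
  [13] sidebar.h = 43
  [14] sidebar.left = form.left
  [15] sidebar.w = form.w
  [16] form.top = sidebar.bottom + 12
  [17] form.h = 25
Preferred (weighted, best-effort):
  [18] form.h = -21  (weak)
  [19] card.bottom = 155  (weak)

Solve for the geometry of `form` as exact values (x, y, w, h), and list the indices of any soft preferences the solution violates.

form = (x=102, y=107, w=163, h=25)
violated soft preferences: 18, 19

1. form.x = 102  [sidebar.left = form.left]
2. form.w = 163  [sidebar.w = form.w]
3. form.y = 107  [form.top = sidebar.bottom + 12]
4. form.h = 25  [form.h = 25]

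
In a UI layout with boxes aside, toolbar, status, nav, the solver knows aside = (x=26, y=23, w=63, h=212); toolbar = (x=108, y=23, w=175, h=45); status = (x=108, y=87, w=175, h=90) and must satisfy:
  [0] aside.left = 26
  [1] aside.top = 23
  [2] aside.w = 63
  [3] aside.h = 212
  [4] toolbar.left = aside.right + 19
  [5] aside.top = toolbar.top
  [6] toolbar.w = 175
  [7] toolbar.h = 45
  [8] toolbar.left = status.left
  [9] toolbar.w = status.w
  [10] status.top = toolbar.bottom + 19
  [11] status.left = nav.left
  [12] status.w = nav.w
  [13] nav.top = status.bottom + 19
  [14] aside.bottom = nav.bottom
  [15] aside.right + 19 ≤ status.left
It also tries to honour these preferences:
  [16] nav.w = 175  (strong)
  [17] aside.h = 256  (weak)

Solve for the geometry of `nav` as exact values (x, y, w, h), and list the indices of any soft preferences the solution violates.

nav = (x=108, y=196, w=175, h=39)
violated soft preferences: 17

1. nav.x = 108  [status.left = nav.left]
2. nav.w = 175  [status.w = nav.w]
3. nav.y = 196  [nav.top = status.bottom + 19]
4. nav.h = 39  [aside.bottom = nav.bottom]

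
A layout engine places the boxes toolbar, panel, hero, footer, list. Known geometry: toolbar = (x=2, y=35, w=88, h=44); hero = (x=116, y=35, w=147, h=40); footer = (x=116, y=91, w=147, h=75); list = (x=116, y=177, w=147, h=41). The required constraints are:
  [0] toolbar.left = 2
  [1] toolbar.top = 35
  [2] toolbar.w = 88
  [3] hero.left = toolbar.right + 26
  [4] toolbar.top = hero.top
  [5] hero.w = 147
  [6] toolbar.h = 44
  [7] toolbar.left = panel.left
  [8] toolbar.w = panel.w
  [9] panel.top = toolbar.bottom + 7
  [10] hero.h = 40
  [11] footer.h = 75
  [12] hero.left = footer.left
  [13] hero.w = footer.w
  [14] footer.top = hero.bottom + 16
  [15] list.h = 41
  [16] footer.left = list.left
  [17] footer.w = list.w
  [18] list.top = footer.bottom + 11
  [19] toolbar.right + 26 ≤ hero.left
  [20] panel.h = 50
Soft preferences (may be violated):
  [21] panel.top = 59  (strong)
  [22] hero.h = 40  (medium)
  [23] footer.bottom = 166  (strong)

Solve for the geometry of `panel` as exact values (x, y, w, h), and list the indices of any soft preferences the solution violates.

1. panel.x = 2  [toolbar.left = panel.left]
2. panel.w = 88  [toolbar.w = panel.w]
3. panel.y = 86  [panel.top = toolbar.bottom + 7]
4. panel.h = 50  [panel.h = 50]

panel = (x=2, y=86, w=88, h=50)
violated soft preferences: 21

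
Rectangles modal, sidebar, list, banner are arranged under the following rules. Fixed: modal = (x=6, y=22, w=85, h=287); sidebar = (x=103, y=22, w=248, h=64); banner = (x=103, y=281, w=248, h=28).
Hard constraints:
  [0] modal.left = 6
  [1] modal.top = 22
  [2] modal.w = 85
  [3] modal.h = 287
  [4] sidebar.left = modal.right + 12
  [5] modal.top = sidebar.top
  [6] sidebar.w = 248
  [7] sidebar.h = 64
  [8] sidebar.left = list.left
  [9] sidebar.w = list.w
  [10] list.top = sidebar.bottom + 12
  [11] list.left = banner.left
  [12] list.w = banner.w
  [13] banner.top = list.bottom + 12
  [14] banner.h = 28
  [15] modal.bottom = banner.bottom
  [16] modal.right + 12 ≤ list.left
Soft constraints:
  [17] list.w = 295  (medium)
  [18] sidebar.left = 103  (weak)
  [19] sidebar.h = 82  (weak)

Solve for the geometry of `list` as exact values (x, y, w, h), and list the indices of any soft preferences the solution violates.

1. list.x = 103  [sidebar.left = list.left]
2. list.w = 248  [sidebar.w = list.w]
3. list.y = 98  [list.top = sidebar.bottom + 12]
4. list.h = 171  [banner.top = list.bottom + 12]

list = (x=103, y=98, w=248, h=171)
violated soft preferences: 17, 19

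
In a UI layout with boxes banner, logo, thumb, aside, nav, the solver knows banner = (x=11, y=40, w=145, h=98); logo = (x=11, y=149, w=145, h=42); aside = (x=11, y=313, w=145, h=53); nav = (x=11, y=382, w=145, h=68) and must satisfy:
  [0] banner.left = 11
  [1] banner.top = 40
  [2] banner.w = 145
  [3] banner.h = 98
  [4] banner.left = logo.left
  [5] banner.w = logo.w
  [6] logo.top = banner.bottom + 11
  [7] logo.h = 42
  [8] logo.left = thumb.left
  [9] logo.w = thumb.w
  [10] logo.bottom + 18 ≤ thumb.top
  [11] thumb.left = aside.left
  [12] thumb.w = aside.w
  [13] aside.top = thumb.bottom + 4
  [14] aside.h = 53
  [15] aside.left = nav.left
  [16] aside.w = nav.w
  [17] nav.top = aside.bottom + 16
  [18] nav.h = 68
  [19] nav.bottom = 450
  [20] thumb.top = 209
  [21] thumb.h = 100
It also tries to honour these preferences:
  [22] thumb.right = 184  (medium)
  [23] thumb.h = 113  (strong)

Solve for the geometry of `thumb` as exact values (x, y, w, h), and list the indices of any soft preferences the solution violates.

1. thumb.x = 11  [logo.left = thumb.left]
2. thumb.w = 145  [logo.w = thumb.w]
3. thumb.y = 209  [thumb.top = 209]
4. thumb.h = 100  [thumb.h = 100]

thumb = (x=11, y=209, w=145, h=100)
violated soft preferences: 22, 23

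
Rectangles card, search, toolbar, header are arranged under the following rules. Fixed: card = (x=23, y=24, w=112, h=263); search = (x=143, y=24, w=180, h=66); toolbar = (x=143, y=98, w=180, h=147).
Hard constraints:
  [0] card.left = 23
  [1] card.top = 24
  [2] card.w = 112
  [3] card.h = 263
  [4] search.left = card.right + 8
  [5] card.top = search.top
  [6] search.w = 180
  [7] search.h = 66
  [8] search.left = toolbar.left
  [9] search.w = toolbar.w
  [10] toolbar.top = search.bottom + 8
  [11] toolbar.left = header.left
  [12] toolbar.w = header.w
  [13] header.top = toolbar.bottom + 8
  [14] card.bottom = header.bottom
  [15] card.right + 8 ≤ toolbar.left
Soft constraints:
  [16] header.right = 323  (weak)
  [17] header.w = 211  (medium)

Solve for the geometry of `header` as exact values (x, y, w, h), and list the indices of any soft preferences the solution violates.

1. header.x = 143  [toolbar.left = header.left]
2. header.w = 180  [toolbar.w = header.w]
3. header.y = 253  [header.top = toolbar.bottom + 8]
4. header.h = 34  [card.bottom = header.bottom]

header = (x=143, y=253, w=180, h=34)
violated soft preferences: 17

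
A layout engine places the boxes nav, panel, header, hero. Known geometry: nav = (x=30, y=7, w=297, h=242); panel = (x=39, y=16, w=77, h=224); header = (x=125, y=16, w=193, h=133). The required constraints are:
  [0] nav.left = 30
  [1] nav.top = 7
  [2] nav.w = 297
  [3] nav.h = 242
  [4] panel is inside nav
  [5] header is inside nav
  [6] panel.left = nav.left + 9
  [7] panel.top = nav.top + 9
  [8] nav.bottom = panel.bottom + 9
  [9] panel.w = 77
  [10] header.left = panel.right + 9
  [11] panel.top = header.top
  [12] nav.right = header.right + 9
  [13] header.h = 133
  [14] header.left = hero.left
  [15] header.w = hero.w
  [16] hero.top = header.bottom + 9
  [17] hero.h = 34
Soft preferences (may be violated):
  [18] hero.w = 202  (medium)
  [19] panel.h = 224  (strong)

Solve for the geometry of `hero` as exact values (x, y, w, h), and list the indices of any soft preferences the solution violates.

hero = (x=125, y=158, w=193, h=34)
violated soft preferences: 18

1. hero.x = 125  [header.left = hero.left]
2. hero.w = 193  [header.w = hero.w]
3. hero.y = 158  [hero.top = header.bottom + 9]
4. hero.h = 34  [hero.h = 34]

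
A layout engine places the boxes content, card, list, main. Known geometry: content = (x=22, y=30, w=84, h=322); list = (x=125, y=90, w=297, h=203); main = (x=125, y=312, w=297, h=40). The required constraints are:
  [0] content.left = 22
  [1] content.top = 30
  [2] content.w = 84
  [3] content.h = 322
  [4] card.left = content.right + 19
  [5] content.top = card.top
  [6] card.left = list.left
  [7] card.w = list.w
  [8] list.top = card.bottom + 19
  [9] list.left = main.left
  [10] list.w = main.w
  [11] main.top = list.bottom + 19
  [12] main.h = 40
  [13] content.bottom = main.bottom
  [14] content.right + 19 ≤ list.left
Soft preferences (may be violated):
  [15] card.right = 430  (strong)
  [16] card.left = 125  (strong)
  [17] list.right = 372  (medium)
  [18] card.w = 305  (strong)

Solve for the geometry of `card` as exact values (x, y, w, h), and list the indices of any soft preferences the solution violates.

card = (x=125, y=30, w=297, h=41)
violated soft preferences: 15, 17, 18

1. card.x = 125  [card.left = content.right + 19]
2. card.y = 30  [content.top = card.top]
3. card.w = 297  [card.w = list.w]
4. card.h = 41  [list.top = card.bottom + 19]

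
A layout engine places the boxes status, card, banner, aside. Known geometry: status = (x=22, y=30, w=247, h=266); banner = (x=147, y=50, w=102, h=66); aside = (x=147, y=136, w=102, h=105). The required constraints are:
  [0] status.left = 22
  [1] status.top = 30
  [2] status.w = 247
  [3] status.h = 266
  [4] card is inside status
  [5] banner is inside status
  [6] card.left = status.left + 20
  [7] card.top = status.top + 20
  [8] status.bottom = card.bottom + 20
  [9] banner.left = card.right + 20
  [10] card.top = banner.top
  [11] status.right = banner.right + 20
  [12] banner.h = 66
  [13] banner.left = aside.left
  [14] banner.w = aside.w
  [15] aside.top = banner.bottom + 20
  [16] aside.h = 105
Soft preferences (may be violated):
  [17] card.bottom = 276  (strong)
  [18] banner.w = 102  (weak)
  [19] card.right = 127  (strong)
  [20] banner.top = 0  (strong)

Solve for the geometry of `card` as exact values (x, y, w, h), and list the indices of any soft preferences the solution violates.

1. card.x = 42  [card.left = status.left + 20]
2. card.y = 50  [card.top = status.top + 20]
3. card.h = 226  [status.bottom = card.bottom + 20]
4. card.w = 85  [banner.left = card.right + 20]

card = (x=42, y=50, w=85, h=226)
violated soft preferences: 20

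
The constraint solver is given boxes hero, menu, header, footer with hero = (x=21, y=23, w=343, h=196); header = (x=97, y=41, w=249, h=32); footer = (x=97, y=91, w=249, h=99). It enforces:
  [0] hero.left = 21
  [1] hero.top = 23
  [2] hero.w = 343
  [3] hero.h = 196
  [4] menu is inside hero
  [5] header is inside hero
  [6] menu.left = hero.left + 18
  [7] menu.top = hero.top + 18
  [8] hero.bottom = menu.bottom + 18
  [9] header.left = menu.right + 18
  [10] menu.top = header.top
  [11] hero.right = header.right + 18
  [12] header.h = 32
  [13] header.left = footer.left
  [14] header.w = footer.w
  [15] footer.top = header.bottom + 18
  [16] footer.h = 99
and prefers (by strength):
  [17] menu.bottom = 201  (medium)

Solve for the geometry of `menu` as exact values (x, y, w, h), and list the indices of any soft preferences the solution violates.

1. menu.x = 39  [menu.left = hero.left + 18]
2. menu.y = 41  [menu.top = hero.top + 18]
3. menu.h = 160  [hero.bottom = menu.bottom + 18]
4. menu.w = 40  [header.left = menu.right + 18]

menu = (x=39, y=41, w=40, h=160)
violated soft preferences: none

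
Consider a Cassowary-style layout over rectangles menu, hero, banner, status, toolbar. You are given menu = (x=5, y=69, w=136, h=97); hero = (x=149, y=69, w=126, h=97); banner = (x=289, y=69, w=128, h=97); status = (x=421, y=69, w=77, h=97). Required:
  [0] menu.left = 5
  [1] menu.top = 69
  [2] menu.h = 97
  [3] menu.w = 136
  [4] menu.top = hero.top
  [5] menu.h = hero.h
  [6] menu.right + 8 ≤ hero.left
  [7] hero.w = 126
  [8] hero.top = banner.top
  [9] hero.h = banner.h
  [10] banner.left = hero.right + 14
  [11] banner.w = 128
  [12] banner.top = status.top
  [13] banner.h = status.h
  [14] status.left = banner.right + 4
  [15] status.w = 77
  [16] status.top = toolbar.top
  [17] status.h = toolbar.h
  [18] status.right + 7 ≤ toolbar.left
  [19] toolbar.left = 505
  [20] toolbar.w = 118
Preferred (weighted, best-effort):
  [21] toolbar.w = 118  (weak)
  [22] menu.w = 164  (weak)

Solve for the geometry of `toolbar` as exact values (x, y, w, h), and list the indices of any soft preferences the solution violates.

toolbar = (x=505, y=69, w=118, h=97)
violated soft preferences: 22

1. toolbar.y = 69  [status.top = toolbar.top]
2. toolbar.h = 97  [status.h = toolbar.h]
3. toolbar.x = 505  [toolbar.left = 505]
4. toolbar.w = 118  [toolbar.w = 118]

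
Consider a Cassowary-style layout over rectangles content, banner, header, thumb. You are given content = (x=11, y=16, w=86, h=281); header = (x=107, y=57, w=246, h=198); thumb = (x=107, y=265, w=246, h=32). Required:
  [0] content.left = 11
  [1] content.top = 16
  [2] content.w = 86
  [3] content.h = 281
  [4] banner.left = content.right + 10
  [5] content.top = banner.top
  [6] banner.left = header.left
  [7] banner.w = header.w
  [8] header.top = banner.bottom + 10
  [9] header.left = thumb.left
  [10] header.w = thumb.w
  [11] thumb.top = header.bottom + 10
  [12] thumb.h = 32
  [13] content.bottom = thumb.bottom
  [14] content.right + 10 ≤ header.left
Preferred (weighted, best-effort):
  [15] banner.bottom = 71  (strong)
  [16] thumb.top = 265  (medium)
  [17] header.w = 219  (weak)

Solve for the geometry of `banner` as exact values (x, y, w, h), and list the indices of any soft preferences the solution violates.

banner = (x=107, y=16, w=246, h=31)
violated soft preferences: 15, 17

1. banner.x = 107  [banner.left = content.right + 10]
2. banner.y = 16  [content.top = banner.top]
3. banner.w = 246  [banner.w = header.w]
4. banner.h = 31  [header.top = banner.bottom + 10]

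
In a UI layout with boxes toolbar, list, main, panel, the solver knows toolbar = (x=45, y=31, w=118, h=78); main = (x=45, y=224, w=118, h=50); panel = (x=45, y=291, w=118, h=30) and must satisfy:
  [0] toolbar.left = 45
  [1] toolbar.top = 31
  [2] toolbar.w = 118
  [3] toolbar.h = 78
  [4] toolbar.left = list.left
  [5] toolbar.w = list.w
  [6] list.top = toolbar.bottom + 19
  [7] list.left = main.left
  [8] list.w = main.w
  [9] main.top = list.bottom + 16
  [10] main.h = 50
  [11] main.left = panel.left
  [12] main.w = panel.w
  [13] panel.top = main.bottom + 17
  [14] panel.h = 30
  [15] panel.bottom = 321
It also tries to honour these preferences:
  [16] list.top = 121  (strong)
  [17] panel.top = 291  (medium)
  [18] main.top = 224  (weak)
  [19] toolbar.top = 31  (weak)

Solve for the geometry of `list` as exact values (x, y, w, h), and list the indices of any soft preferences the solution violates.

list = (x=45, y=128, w=118, h=80)
violated soft preferences: 16

1. list.x = 45  [toolbar.left = list.left]
2. list.w = 118  [toolbar.w = list.w]
3. list.y = 128  [list.top = toolbar.bottom + 19]
4. list.h = 80  [main.top = list.bottom + 16]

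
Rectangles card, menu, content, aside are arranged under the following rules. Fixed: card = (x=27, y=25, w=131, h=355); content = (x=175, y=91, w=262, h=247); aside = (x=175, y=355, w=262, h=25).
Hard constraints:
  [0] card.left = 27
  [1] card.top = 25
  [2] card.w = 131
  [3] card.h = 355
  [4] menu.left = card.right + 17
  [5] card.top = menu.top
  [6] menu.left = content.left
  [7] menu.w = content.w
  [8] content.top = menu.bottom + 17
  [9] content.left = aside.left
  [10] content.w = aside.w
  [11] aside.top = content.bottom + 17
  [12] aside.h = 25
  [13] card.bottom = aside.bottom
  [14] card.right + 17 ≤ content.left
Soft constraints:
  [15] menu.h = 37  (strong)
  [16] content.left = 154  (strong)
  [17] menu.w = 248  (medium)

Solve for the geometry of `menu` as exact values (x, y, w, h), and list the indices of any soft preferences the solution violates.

1. menu.x = 175  [menu.left = card.right + 17]
2. menu.y = 25  [card.top = menu.top]
3. menu.w = 262  [menu.w = content.w]
4. menu.h = 49  [content.top = menu.bottom + 17]

menu = (x=175, y=25, w=262, h=49)
violated soft preferences: 15, 16, 17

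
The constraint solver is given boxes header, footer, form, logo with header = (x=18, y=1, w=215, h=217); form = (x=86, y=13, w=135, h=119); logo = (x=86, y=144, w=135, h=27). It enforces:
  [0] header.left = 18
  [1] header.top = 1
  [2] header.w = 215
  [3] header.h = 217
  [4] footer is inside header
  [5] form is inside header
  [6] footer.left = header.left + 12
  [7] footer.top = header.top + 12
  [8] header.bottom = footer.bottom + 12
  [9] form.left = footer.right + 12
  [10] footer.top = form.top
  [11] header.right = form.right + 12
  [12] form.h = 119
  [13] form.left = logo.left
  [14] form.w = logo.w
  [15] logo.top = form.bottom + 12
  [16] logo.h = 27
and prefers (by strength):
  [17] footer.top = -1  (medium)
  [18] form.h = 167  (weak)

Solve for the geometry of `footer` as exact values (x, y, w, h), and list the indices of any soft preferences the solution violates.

1. footer.x = 30  [footer.left = header.left + 12]
2. footer.y = 13  [footer.top = header.top + 12]
3. footer.h = 193  [header.bottom = footer.bottom + 12]
4. footer.w = 44  [form.left = footer.right + 12]

footer = (x=30, y=13, w=44, h=193)
violated soft preferences: 17, 18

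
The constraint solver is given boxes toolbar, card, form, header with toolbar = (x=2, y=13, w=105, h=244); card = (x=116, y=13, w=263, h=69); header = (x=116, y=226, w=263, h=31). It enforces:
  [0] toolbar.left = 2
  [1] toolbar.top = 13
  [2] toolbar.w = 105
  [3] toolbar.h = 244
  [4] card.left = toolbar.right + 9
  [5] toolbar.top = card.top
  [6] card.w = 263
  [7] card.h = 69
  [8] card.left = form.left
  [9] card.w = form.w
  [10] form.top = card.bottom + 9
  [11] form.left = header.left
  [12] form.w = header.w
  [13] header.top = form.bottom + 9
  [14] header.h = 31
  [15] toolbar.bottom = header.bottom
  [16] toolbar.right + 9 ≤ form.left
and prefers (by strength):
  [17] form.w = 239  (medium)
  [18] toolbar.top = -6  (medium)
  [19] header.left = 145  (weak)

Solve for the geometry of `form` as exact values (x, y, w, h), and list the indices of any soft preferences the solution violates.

1. form.x = 116  [card.left = form.left]
2. form.w = 263  [card.w = form.w]
3. form.y = 91  [form.top = card.bottom + 9]
4. form.h = 126  [header.top = form.bottom + 9]

form = (x=116, y=91, w=263, h=126)
violated soft preferences: 17, 18, 19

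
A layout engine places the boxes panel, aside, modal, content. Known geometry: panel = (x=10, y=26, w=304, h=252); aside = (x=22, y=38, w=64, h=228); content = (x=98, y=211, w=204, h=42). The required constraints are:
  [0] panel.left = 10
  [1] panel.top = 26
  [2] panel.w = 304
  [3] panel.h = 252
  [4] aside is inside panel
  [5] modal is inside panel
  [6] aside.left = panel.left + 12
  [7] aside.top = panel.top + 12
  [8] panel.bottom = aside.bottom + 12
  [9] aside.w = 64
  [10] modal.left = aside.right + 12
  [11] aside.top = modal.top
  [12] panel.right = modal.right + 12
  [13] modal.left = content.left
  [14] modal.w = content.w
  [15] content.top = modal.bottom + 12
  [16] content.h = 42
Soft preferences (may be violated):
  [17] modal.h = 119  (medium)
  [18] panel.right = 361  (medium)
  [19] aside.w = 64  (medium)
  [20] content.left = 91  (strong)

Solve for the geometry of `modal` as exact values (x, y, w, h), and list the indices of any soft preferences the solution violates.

modal = (x=98, y=38, w=204, h=161)
violated soft preferences: 17, 18, 20

1. modal.x = 98  [modal.left = aside.right + 12]
2. modal.y = 38  [aside.top = modal.top]
3. modal.w = 204  [panel.right = modal.right + 12]
4. modal.h = 161  [content.top = modal.bottom + 12]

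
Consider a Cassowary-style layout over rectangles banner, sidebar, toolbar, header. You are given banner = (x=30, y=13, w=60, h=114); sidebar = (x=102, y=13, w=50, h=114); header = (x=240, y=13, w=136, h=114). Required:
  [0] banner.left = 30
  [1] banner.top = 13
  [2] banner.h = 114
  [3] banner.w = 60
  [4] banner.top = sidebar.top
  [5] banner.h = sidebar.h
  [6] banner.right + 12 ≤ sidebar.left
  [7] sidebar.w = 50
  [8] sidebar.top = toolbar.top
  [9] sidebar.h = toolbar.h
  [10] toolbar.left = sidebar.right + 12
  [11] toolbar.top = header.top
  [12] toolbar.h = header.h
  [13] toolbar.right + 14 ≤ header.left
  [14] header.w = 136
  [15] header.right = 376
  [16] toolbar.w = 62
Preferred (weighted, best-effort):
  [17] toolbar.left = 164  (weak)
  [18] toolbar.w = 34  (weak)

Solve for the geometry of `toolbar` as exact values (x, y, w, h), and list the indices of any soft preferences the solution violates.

toolbar = (x=164, y=13, w=62, h=114)
violated soft preferences: 18

1. toolbar.y = 13  [sidebar.top = toolbar.top]
2. toolbar.h = 114  [sidebar.h = toolbar.h]
3. toolbar.x = 164  [toolbar.left = sidebar.right + 12]
4. toolbar.w = 62  [toolbar.w = 62]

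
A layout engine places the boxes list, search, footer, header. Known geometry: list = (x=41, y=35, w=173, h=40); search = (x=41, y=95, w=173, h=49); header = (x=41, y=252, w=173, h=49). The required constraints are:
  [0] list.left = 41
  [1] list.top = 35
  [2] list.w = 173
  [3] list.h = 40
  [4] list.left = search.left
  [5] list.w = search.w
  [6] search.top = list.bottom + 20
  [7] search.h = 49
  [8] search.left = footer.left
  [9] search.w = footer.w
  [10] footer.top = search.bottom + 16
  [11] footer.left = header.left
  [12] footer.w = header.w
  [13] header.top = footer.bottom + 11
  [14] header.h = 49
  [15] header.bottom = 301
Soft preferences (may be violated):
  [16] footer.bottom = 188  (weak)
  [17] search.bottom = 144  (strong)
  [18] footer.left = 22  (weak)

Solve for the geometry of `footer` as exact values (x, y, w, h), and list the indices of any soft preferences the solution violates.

footer = (x=41, y=160, w=173, h=81)
violated soft preferences: 16, 18

1. footer.x = 41  [search.left = footer.left]
2. footer.w = 173  [search.w = footer.w]
3. footer.y = 160  [footer.top = search.bottom + 16]
4. footer.h = 81  [header.top = footer.bottom + 11]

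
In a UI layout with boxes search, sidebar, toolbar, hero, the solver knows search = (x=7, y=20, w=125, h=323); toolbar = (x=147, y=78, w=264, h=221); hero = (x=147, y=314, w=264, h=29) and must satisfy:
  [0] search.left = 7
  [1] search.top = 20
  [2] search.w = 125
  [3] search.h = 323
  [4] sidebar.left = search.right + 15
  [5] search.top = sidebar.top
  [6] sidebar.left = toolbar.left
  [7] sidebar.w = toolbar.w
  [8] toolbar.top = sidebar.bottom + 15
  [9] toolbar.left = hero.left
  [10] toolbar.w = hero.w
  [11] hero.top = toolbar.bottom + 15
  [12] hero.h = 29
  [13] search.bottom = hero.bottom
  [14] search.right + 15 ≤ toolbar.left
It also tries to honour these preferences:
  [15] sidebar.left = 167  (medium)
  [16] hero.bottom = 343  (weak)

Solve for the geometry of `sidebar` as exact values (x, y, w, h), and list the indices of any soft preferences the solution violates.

sidebar = (x=147, y=20, w=264, h=43)
violated soft preferences: 15

1. sidebar.x = 147  [sidebar.left = search.right + 15]
2. sidebar.y = 20  [search.top = sidebar.top]
3. sidebar.w = 264  [sidebar.w = toolbar.w]
4. sidebar.h = 43  [toolbar.top = sidebar.bottom + 15]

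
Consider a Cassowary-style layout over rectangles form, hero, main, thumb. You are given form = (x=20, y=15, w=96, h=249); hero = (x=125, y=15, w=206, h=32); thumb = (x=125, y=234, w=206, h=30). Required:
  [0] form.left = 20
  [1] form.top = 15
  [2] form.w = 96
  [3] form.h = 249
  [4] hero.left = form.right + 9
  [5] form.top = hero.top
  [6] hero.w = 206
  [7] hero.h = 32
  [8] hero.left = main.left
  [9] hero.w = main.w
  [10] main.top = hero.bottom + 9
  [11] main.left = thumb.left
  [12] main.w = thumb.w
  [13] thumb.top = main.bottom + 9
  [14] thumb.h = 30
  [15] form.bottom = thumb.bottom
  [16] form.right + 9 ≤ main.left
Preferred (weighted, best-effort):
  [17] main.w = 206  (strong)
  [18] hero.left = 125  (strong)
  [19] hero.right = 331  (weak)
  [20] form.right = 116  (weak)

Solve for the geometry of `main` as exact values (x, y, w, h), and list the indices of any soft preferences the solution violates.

1. main.x = 125  [hero.left = main.left]
2. main.w = 206  [hero.w = main.w]
3. main.y = 56  [main.top = hero.bottom + 9]
4. main.h = 169  [thumb.top = main.bottom + 9]

main = (x=125, y=56, w=206, h=169)
violated soft preferences: none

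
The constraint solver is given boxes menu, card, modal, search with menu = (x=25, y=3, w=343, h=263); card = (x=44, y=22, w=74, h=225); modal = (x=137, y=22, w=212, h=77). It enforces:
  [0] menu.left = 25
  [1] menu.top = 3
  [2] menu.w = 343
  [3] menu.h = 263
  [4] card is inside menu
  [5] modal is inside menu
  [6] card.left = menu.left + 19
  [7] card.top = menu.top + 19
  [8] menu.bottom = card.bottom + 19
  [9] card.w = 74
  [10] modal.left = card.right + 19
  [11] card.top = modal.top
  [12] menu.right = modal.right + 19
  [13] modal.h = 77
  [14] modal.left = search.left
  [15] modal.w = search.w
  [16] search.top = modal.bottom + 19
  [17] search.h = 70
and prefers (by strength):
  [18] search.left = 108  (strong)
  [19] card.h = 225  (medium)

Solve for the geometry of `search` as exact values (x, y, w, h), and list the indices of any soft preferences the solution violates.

1. search.x = 137  [modal.left = search.left]
2. search.w = 212  [modal.w = search.w]
3. search.y = 118  [search.top = modal.bottom + 19]
4. search.h = 70  [search.h = 70]

search = (x=137, y=118, w=212, h=70)
violated soft preferences: 18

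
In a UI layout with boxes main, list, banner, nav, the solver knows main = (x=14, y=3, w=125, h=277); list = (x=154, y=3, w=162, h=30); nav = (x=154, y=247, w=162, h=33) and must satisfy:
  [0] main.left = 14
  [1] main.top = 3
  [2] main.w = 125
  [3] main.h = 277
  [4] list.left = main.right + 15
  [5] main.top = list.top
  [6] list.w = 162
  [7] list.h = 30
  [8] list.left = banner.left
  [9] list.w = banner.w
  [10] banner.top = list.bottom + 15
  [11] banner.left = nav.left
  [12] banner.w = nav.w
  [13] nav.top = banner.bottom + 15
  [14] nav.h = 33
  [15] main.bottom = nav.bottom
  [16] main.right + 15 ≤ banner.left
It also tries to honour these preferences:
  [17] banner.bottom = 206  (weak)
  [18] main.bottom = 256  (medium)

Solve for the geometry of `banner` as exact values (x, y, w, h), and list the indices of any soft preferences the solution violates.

banner = (x=154, y=48, w=162, h=184)
violated soft preferences: 17, 18

1. banner.x = 154  [list.left = banner.left]
2. banner.w = 162  [list.w = banner.w]
3. banner.y = 48  [banner.top = list.bottom + 15]
4. banner.h = 184  [nav.top = banner.bottom + 15]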